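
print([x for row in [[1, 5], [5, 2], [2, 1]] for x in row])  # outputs [1, 5, 5, 2, 2, 1]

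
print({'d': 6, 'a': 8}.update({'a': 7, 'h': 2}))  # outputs None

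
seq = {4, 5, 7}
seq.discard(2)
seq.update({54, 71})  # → {4, 5, 7, 54, 71}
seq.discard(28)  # {4, 5, 7, 54, 71}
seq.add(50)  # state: {4, 5, 7, 50, 54, 71}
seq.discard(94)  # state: {4, 5, 7, 50, 54, 71}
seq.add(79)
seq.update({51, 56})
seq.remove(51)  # {4, 5, 7, 50, 54, 56, 71, 79}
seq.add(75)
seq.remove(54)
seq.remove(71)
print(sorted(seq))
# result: [4, 5, 7, 50, 56, 75, 79]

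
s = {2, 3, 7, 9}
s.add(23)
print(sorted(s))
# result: [2, 3, 7, 9, 23]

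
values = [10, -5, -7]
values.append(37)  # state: [10, -5, -7, 37]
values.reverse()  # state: [37, -7, -5, 10]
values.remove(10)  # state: [37, -7, -5]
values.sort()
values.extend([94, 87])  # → [-7, -5, 37, 94, 87]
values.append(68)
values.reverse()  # [68, 87, 94, 37, -5, -7]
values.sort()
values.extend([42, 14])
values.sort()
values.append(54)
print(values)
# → [-7, -5, 14, 37, 42, 68, 87, 94, 54]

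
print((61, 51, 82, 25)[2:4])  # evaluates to (82, 25)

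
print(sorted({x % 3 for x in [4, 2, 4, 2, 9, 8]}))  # [0, 1, 2]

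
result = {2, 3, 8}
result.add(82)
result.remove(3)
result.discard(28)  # {2, 8, 82}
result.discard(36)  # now {2, 8, 82}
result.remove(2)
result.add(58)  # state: {8, 58, 82}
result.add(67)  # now {8, 58, 67, 82}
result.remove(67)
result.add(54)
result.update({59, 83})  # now {8, 54, 58, 59, 82, 83}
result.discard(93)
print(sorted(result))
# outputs [8, 54, 58, 59, 82, 83]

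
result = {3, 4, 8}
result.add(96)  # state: {3, 4, 8, 96}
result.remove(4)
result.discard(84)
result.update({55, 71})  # {3, 8, 55, 71, 96}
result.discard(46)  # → {3, 8, 55, 71, 96}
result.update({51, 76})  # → {3, 8, 51, 55, 71, 76, 96}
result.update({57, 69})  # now {3, 8, 51, 55, 57, 69, 71, 76, 96}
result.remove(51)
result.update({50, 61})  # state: {3, 8, 50, 55, 57, 61, 69, 71, 76, 96}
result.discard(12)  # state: {3, 8, 50, 55, 57, 61, 69, 71, 76, 96}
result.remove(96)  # {3, 8, 50, 55, 57, 61, 69, 71, 76}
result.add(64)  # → {3, 8, 50, 55, 57, 61, 64, 69, 71, 76}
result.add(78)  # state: {3, 8, 50, 55, 57, 61, 64, 69, 71, 76, 78}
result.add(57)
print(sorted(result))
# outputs [3, 8, 50, 55, 57, 61, 64, 69, 71, 76, 78]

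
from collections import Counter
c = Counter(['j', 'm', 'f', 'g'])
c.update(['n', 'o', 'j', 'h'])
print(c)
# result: Counter({'j': 2, 'm': 1, 'f': 1, 'g': 1, 'n': 1, 'o': 1, 'h': 1})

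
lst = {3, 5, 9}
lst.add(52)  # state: {3, 5, 9, 52}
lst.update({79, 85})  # {3, 5, 9, 52, 79, 85}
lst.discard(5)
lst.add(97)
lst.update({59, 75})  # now {3, 9, 52, 59, 75, 79, 85, 97}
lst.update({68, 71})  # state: {3, 9, 52, 59, 68, 71, 75, 79, 85, 97}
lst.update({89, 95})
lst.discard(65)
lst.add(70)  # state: {3, 9, 52, 59, 68, 70, 71, 75, 79, 85, 89, 95, 97}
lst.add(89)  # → {3, 9, 52, 59, 68, 70, 71, 75, 79, 85, 89, 95, 97}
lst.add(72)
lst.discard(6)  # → {3, 9, 52, 59, 68, 70, 71, 72, 75, 79, 85, 89, 95, 97}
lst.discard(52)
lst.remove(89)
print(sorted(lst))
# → [3, 9, 59, 68, 70, 71, 72, 75, 79, 85, 95, 97]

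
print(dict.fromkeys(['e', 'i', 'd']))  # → {'e': None, 'i': None, 'd': None}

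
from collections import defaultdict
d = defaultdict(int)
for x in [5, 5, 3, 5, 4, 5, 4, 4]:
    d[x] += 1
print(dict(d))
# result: {5: 4, 3: 1, 4: 3}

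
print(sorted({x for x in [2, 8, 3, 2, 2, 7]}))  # [2, 3, 7, 8]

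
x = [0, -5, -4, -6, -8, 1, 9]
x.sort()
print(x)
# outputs [-8, -6, -5, -4, 0, 1, 9]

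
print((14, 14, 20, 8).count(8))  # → 1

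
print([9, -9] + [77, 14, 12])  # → [9, -9, 77, 14, 12]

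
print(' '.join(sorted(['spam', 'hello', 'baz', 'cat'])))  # baz cat hello spam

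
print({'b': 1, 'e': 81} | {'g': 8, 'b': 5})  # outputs {'b': 5, 'e': 81, 'g': 8}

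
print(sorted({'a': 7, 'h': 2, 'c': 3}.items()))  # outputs [('a', 7), ('c', 3), ('h', 2)]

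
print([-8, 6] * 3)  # [-8, 6, -8, 6, -8, 6]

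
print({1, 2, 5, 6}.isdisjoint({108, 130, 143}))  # True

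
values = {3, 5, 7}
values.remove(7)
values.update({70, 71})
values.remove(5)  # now {3, 70, 71}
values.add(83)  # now {3, 70, 71, 83}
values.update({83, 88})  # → {3, 70, 71, 83, 88}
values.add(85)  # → {3, 70, 71, 83, 85, 88}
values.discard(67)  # {3, 70, 71, 83, 85, 88}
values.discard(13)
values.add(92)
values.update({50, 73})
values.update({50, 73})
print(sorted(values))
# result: [3, 50, 70, 71, 73, 83, 85, 88, 92]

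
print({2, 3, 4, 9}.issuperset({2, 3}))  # True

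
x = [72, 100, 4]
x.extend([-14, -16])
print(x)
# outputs [72, 100, 4, -14, -16]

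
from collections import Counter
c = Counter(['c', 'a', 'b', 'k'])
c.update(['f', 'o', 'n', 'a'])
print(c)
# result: Counter({'a': 2, 'c': 1, 'b': 1, 'k': 1, 'f': 1, 'o': 1, 'n': 1})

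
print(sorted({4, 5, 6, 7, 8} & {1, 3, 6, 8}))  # [6, 8]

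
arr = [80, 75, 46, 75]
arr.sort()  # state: [46, 75, 75, 80]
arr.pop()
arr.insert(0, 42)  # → [42, 46, 75, 75]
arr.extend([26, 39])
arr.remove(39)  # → [42, 46, 75, 75, 26]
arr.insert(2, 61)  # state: [42, 46, 61, 75, 75, 26]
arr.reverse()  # [26, 75, 75, 61, 46, 42]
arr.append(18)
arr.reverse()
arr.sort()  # [18, 26, 42, 46, 61, 75, 75]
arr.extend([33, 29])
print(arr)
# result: [18, 26, 42, 46, 61, 75, 75, 33, 29]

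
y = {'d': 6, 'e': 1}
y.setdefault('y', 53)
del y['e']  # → {'d': 6, 'y': 53}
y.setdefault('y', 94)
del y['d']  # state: {'y': 53}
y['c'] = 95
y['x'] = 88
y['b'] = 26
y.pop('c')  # 95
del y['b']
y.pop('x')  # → 88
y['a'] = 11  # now {'y': 53, 'a': 11}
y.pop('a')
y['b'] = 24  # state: {'y': 53, 'b': 24}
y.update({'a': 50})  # {'y': 53, 'b': 24, 'a': 50}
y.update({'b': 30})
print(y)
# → {'y': 53, 'b': 30, 'a': 50}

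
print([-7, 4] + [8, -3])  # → [-7, 4, 8, -3]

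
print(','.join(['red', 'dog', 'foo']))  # red,dog,foo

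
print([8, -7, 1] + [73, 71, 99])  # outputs [8, -7, 1, 73, 71, 99]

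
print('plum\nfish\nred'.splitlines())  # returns ['plum', 'fish', 'red']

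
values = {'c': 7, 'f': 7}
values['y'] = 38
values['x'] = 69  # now {'c': 7, 'f': 7, 'y': 38, 'x': 69}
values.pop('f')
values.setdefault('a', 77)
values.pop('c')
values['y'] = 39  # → {'y': 39, 'x': 69, 'a': 77}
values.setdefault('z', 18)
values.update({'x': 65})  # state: {'y': 39, 'x': 65, 'a': 77, 'z': 18}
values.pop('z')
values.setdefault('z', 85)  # 85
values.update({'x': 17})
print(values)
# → {'y': 39, 'x': 17, 'a': 77, 'z': 85}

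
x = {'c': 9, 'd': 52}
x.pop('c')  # 9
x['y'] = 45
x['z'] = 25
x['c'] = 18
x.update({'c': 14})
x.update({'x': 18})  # {'d': 52, 'y': 45, 'z': 25, 'c': 14, 'x': 18}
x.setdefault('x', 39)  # 18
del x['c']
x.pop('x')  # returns 18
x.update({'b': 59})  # {'d': 52, 'y': 45, 'z': 25, 'b': 59}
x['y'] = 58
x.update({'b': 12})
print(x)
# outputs {'d': 52, 'y': 58, 'z': 25, 'b': 12}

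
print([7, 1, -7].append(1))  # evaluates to None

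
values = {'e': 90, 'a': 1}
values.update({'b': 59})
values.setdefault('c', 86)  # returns 86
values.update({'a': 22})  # {'e': 90, 'a': 22, 'b': 59, 'c': 86}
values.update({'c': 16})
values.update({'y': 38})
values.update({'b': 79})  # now {'e': 90, 'a': 22, 'b': 79, 'c': 16, 'y': 38}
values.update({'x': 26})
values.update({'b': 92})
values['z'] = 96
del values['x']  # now {'e': 90, 'a': 22, 'b': 92, 'c': 16, 'y': 38, 'z': 96}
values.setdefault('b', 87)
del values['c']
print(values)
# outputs {'e': 90, 'a': 22, 'b': 92, 'y': 38, 'z': 96}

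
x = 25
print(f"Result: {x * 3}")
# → Result: 75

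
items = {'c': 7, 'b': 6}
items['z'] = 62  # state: {'c': 7, 'b': 6, 'z': 62}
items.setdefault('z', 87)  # 62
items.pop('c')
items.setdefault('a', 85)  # 85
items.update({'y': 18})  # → {'b': 6, 'z': 62, 'a': 85, 'y': 18}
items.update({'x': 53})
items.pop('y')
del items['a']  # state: {'b': 6, 'z': 62, 'x': 53}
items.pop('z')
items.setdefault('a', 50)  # 50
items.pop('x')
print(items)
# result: {'b': 6, 'a': 50}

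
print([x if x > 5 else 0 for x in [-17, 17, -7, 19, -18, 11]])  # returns [0, 17, 0, 19, 0, 11]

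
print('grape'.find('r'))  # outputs 1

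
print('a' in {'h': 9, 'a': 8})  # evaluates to True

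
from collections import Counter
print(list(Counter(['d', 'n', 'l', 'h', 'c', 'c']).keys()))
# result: ['d', 'n', 'l', 'h', 'c']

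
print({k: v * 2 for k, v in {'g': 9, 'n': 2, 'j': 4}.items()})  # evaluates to {'g': 18, 'n': 4, 'j': 8}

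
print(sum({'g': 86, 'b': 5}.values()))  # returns 91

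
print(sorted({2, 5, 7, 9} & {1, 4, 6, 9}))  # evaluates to [9]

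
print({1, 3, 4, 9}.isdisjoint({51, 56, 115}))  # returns True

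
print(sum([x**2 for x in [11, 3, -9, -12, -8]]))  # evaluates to 419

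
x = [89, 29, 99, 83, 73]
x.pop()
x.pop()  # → 83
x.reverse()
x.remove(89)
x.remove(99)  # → [29]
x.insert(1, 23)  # [29, 23]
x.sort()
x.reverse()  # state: [29, 23]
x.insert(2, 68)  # [29, 23, 68]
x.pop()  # 68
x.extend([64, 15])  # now [29, 23, 64, 15]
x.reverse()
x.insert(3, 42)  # [15, 64, 23, 42, 29]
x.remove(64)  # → [15, 23, 42, 29]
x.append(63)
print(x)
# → [15, 23, 42, 29, 63]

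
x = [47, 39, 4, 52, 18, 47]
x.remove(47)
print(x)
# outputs [39, 4, 52, 18, 47]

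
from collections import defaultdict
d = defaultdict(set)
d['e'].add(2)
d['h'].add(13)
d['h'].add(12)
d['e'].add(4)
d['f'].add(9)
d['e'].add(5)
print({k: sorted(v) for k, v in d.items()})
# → {'e': [2, 4, 5], 'h': [12, 13], 'f': [9]}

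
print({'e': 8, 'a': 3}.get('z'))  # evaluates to None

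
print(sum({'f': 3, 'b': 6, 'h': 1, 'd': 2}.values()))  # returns 12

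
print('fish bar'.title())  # Fish Bar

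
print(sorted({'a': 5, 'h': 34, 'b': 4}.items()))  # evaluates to [('a', 5), ('b', 4), ('h', 34)]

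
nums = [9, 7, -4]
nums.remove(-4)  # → [9, 7]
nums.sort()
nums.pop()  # 9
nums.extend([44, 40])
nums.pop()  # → 40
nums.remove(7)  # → [44]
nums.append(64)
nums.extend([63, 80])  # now [44, 64, 63, 80]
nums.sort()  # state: [44, 63, 64, 80]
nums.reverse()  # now [80, 64, 63, 44]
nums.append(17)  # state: [80, 64, 63, 44, 17]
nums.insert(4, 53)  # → [80, 64, 63, 44, 53, 17]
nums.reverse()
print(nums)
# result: [17, 53, 44, 63, 64, 80]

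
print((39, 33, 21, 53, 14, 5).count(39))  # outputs 1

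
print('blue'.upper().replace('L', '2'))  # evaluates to B2UE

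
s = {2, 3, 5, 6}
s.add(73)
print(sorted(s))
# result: [2, 3, 5, 6, 73]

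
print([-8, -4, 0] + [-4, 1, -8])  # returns [-8, -4, 0, -4, 1, -8]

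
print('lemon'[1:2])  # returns e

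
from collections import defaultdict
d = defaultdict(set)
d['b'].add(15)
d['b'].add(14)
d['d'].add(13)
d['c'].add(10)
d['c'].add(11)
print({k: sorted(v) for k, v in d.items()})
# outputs {'b': [14, 15], 'd': [13], 'c': [10, 11]}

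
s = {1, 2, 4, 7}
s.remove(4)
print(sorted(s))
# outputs [1, 2, 7]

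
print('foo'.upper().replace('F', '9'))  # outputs 9OO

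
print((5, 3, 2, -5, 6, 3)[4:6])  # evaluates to (6, 3)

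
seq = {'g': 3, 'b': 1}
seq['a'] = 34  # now {'g': 3, 'b': 1, 'a': 34}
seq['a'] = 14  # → {'g': 3, 'b': 1, 'a': 14}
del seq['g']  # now {'b': 1, 'a': 14}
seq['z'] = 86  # {'b': 1, 'a': 14, 'z': 86}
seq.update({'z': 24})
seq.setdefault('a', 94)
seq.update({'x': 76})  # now {'b': 1, 'a': 14, 'z': 24, 'x': 76}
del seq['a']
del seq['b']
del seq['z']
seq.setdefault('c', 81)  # 81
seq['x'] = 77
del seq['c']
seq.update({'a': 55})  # {'x': 77, 'a': 55}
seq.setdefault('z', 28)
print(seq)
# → {'x': 77, 'a': 55, 'z': 28}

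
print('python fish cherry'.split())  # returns ['python', 'fish', 'cherry']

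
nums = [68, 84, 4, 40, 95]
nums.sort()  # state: [4, 40, 68, 84, 95]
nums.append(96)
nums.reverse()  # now [96, 95, 84, 68, 40, 4]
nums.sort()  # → [4, 40, 68, 84, 95, 96]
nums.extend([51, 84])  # [4, 40, 68, 84, 95, 96, 51, 84]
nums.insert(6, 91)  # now [4, 40, 68, 84, 95, 96, 91, 51, 84]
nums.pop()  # 84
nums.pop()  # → 51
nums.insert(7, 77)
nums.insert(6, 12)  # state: [4, 40, 68, 84, 95, 96, 12, 91, 77]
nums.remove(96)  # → [4, 40, 68, 84, 95, 12, 91, 77]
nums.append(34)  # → [4, 40, 68, 84, 95, 12, 91, 77, 34]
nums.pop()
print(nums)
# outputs [4, 40, 68, 84, 95, 12, 91, 77]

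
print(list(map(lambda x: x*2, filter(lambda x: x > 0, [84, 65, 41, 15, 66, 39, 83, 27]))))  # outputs [168, 130, 82, 30, 132, 78, 166, 54]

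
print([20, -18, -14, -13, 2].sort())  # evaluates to None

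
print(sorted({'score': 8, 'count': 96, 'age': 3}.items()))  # [('age', 3), ('count', 96), ('score', 8)]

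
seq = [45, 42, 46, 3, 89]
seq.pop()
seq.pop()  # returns 3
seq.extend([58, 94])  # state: [45, 42, 46, 58, 94]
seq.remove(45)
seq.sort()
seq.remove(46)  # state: [42, 58, 94]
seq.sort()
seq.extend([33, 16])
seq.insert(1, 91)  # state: [42, 91, 58, 94, 33, 16]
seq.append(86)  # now [42, 91, 58, 94, 33, 16, 86]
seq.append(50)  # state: [42, 91, 58, 94, 33, 16, 86, 50]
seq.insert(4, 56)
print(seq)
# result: [42, 91, 58, 94, 56, 33, 16, 86, 50]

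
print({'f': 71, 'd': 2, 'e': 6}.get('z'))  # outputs None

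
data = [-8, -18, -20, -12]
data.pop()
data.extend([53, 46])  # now [-8, -18, -20, 53, 46]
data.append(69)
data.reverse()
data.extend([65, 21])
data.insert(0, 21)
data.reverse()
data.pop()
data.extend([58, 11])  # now [21, 65, -8, -18, -20, 53, 46, 69, 58, 11]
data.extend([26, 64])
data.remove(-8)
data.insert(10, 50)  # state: [21, 65, -18, -20, 53, 46, 69, 58, 11, 26, 50, 64]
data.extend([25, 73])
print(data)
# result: [21, 65, -18, -20, 53, 46, 69, 58, 11, 26, 50, 64, 25, 73]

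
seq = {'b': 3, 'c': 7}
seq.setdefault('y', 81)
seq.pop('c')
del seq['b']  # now {'y': 81}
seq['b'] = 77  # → {'y': 81, 'b': 77}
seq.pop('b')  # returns 77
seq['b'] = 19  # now {'y': 81, 'b': 19}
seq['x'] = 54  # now {'y': 81, 'b': 19, 'x': 54}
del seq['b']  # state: {'y': 81, 'x': 54}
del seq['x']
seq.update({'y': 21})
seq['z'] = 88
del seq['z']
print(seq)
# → {'y': 21}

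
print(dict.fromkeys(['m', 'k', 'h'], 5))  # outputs {'m': 5, 'k': 5, 'h': 5}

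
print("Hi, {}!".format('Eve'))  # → Hi, Eve!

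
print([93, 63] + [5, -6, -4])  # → [93, 63, 5, -6, -4]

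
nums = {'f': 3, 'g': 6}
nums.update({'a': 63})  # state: {'f': 3, 'g': 6, 'a': 63}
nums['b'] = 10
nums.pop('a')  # 63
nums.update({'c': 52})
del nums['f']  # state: {'g': 6, 'b': 10, 'c': 52}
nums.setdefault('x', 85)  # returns 85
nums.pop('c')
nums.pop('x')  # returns 85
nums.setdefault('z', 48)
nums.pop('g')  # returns 6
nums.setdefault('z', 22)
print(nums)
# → {'b': 10, 'z': 48}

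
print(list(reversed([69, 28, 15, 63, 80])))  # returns [80, 63, 15, 28, 69]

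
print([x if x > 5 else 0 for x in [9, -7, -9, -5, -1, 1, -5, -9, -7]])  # [9, 0, 0, 0, 0, 0, 0, 0, 0]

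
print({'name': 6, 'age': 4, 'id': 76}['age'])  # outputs 4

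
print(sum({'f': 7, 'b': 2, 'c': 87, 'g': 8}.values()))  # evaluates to 104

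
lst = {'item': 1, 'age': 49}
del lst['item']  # {'age': 49}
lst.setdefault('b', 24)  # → 24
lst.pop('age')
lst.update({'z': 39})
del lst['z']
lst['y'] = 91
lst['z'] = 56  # {'b': 24, 'y': 91, 'z': 56}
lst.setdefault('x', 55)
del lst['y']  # {'b': 24, 'z': 56, 'x': 55}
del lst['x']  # {'b': 24, 'z': 56}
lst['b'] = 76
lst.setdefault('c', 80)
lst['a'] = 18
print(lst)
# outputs {'b': 76, 'z': 56, 'c': 80, 'a': 18}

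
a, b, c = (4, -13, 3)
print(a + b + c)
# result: -6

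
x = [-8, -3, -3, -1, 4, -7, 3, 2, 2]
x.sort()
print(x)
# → [-8, -7, -3, -3, -1, 2, 2, 3, 4]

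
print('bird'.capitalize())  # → Bird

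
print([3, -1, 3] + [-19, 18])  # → [3, -1, 3, -19, 18]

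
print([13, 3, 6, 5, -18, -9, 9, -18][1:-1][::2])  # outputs [3, 5, -9]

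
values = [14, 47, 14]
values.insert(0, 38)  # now [38, 14, 47, 14]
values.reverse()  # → [14, 47, 14, 38]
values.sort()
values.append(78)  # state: [14, 14, 38, 47, 78]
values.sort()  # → [14, 14, 38, 47, 78]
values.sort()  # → [14, 14, 38, 47, 78]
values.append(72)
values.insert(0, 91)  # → [91, 14, 14, 38, 47, 78, 72]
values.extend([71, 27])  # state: [91, 14, 14, 38, 47, 78, 72, 71, 27]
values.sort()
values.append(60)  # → [14, 14, 27, 38, 47, 71, 72, 78, 91, 60]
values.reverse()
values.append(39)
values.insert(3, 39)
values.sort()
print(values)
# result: [14, 14, 27, 38, 39, 39, 47, 60, 71, 72, 78, 91]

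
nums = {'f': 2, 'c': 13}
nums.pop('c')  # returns 13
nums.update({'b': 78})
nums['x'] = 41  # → {'f': 2, 'b': 78, 'x': 41}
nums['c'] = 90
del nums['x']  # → {'f': 2, 'b': 78, 'c': 90}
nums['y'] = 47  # {'f': 2, 'b': 78, 'c': 90, 'y': 47}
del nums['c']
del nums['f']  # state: {'b': 78, 'y': 47}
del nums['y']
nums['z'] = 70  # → {'b': 78, 'z': 70}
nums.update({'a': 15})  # {'b': 78, 'z': 70, 'a': 15}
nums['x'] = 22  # {'b': 78, 'z': 70, 'a': 15, 'x': 22}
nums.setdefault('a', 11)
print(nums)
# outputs {'b': 78, 'z': 70, 'a': 15, 'x': 22}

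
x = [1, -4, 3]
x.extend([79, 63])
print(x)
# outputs [1, -4, 3, 79, 63]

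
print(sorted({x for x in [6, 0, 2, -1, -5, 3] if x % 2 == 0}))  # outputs [0, 2, 6]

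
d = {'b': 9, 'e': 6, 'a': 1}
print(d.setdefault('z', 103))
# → 103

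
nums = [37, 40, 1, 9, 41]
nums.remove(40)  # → [37, 1, 9, 41]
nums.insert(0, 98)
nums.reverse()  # [41, 9, 1, 37, 98]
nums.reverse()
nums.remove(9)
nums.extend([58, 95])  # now [98, 37, 1, 41, 58, 95]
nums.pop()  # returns 95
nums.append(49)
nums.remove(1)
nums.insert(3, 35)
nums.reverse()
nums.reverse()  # [98, 37, 41, 35, 58, 49]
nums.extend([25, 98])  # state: [98, 37, 41, 35, 58, 49, 25, 98]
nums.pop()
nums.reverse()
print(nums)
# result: [25, 49, 58, 35, 41, 37, 98]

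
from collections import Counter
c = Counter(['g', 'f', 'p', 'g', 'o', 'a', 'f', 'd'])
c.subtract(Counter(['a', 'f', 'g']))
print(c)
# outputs Counter({'g': 1, 'f': 1, 'p': 1, 'o': 1, 'd': 1, 'a': 0})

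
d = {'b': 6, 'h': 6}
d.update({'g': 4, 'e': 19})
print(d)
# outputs {'b': 6, 'h': 6, 'g': 4, 'e': 19}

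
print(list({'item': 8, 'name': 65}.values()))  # [8, 65]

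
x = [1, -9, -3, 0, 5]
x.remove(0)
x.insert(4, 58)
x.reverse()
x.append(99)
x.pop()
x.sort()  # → [-9, -3, 1, 5, 58]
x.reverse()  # [58, 5, 1, -3, -9]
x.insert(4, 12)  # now [58, 5, 1, -3, 12, -9]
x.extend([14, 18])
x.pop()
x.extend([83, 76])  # [58, 5, 1, -3, 12, -9, 14, 83, 76]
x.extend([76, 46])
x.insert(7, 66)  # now [58, 5, 1, -3, 12, -9, 14, 66, 83, 76, 76, 46]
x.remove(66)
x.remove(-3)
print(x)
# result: [58, 5, 1, 12, -9, 14, 83, 76, 76, 46]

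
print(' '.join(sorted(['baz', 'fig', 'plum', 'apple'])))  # apple baz fig plum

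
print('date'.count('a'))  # 1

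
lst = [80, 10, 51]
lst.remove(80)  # [10, 51]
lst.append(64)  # [10, 51, 64]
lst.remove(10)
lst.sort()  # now [51, 64]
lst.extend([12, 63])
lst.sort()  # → [12, 51, 63, 64]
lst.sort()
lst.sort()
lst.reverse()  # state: [64, 63, 51, 12]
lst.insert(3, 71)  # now [64, 63, 51, 71, 12]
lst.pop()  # 12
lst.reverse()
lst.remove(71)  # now [51, 63, 64]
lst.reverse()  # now [64, 63, 51]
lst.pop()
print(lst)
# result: [64, 63]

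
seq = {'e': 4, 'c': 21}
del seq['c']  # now {'e': 4}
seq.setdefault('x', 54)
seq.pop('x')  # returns 54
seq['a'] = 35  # {'e': 4, 'a': 35}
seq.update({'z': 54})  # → {'e': 4, 'a': 35, 'z': 54}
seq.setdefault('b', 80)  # 80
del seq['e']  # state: {'a': 35, 'z': 54, 'b': 80}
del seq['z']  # {'a': 35, 'b': 80}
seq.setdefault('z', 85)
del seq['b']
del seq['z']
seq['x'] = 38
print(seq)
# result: {'a': 35, 'x': 38}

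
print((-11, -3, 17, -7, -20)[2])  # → 17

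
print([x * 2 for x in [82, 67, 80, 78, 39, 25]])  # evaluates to [164, 134, 160, 156, 78, 50]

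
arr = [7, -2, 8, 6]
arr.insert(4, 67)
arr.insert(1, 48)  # [7, 48, -2, 8, 6, 67]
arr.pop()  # 67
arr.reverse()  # [6, 8, -2, 48, 7]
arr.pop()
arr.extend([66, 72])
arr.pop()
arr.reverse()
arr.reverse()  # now [6, 8, -2, 48, 66]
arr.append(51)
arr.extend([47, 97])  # [6, 8, -2, 48, 66, 51, 47, 97]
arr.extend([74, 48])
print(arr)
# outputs [6, 8, -2, 48, 66, 51, 47, 97, 74, 48]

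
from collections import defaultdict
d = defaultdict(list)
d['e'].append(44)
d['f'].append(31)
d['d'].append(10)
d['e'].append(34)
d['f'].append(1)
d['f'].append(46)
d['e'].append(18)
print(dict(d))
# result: {'e': [44, 34, 18], 'f': [31, 1, 46], 'd': [10]}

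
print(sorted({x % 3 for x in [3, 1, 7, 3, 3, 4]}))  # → [0, 1]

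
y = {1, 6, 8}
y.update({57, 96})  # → {1, 6, 8, 57, 96}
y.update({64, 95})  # {1, 6, 8, 57, 64, 95, 96}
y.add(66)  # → {1, 6, 8, 57, 64, 66, 95, 96}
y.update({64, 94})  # {1, 6, 8, 57, 64, 66, 94, 95, 96}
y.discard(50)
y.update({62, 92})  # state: {1, 6, 8, 57, 62, 64, 66, 92, 94, 95, 96}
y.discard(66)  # {1, 6, 8, 57, 62, 64, 92, 94, 95, 96}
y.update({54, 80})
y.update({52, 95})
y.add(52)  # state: {1, 6, 8, 52, 54, 57, 62, 64, 80, 92, 94, 95, 96}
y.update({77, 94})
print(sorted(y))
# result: [1, 6, 8, 52, 54, 57, 62, 64, 77, 80, 92, 94, 95, 96]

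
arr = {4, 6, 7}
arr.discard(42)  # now {4, 6, 7}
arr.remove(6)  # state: {4, 7}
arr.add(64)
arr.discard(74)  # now {4, 7, 64}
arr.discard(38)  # {4, 7, 64}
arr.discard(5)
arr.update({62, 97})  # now {4, 7, 62, 64, 97}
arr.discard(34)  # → {4, 7, 62, 64, 97}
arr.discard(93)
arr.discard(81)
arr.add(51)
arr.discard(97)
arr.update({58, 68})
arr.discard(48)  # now {4, 7, 51, 58, 62, 64, 68}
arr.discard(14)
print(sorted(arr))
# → [4, 7, 51, 58, 62, 64, 68]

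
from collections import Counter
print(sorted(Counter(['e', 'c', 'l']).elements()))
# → ['c', 'e', 'l']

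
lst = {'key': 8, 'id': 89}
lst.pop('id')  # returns 89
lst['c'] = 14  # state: {'key': 8, 'c': 14}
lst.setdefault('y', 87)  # 87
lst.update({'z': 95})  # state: {'key': 8, 'c': 14, 'y': 87, 'z': 95}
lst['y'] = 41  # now {'key': 8, 'c': 14, 'y': 41, 'z': 95}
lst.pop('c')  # 14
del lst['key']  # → {'y': 41, 'z': 95}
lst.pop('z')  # 95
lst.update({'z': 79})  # {'y': 41, 'z': 79}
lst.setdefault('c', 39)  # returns 39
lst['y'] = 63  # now {'y': 63, 'z': 79, 'c': 39}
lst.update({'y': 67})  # {'y': 67, 'z': 79, 'c': 39}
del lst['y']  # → {'z': 79, 'c': 39}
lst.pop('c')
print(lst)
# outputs {'z': 79}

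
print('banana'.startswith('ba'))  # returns True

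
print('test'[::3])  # tt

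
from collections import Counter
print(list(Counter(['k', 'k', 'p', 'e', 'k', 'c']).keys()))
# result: ['k', 'p', 'e', 'c']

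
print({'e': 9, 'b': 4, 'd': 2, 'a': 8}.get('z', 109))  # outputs 109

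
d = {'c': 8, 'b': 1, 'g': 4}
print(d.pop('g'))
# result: 4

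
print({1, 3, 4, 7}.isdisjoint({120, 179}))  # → True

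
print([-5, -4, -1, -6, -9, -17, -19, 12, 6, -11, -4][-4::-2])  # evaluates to [12, -17, -6, -4]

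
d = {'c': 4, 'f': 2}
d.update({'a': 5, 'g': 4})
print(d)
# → {'c': 4, 'f': 2, 'a': 5, 'g': 4}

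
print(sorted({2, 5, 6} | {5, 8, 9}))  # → [2, 5, 6, 8, 9]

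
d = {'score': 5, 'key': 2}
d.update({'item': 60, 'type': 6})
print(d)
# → {'score': 5, 'key': 2, 'item': 60, 'type': 6}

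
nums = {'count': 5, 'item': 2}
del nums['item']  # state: {'count': 5}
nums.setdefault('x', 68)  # 68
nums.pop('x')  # 68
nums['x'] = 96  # {'count': 5, 'x': 96}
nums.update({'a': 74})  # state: {'count': 5, 'x': 96, 'a': 74}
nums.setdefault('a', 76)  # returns 74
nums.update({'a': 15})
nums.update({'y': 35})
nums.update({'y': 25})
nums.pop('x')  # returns 96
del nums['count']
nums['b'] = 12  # {'a': 15, 'y': 25, 'b': 12}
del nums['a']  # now {'y': 25, 'b': 12}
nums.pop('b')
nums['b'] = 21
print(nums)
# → {'y': 25, 'b': 21}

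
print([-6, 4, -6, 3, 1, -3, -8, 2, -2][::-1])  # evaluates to [-2, 2, -8, -3, 1, 3, -6, 4, -6]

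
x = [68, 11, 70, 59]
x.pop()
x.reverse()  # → [70, 11, 68]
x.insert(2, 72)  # [70, 11, 72, 68]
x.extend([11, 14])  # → [70, 11, 72, 68, 11, 14]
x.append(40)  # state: [70, 11, 72, 68, 11, 14, 40]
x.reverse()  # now [40, 14, 11, 68, 72, 11, 70]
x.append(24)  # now [40, 14, 11, 68, 72, 11, 70, 24]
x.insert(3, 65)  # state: [40, 14, 11, 65, 68, 72, 11, 70, 24]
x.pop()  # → 24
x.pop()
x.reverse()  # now [11, 72, 68, 65, 11, 14, 40]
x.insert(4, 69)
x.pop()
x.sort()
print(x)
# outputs [11, 11, 14, 65, 68, 69, 72]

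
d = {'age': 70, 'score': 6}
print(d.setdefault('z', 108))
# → 108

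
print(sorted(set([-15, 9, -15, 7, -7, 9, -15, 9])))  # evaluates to [-15, -7, 7, 9]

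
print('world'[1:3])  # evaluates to or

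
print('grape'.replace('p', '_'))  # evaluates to gra_e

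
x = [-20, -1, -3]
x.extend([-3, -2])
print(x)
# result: [-20, -1, -3, -3, -2]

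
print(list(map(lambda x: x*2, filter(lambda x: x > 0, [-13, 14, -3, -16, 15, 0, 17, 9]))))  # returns [28, 30, 34, 18]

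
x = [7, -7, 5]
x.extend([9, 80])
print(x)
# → [7, -7, 5, 9, 80]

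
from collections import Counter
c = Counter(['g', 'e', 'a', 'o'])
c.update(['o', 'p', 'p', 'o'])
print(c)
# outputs Counter({'o': 3, 'p': 2, 'g': 1, 'e': 1, 'a': 1})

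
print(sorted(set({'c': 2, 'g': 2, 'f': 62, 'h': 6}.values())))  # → [2, 6, 62]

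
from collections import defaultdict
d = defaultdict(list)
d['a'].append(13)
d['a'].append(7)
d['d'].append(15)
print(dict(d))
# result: {'a': [13, 7], 'd': [15]}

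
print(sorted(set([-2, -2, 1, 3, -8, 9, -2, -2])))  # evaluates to [-8, -2, 1, 3, 9]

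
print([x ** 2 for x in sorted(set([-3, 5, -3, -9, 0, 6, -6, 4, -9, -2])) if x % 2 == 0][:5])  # [36, 4, 0, 16, 36]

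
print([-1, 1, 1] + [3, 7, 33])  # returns [-1, 1, 1, 3, 7, 33]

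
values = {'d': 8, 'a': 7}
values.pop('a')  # 7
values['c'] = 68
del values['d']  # {'c': 68}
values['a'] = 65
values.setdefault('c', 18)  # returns 68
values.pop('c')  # 68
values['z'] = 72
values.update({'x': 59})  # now {'a': 65, 'z': 72, 'x': 59}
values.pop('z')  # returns 72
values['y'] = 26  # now {'a': 65, 'x': 59, 'y': 26}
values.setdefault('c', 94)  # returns 94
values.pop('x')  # 59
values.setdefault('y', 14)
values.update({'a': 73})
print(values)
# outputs {'a': 73, 'y': 26, 'c': 94}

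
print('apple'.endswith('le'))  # True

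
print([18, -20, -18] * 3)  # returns [18, -20, -18, 18, -20, -18, 18, -20, -18]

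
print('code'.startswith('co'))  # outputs True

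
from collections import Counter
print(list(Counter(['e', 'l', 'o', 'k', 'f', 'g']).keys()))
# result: ['e', 'l', 'o', 'k', 'f', 'g']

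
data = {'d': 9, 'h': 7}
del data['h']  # {'d': 9}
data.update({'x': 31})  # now {'d': 9, 'x': 31}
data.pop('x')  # 31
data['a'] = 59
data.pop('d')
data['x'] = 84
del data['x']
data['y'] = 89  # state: {'a': 59, 'y': 89}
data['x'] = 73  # {'a': 59, 'y': 89, 'x': 73}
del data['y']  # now {'a': 59, 'x': 73}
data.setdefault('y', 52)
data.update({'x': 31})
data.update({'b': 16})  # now {'a': 59, 'x': 31, 'y': 52, 'b': 16}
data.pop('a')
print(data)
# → {'x': 31, 'y': 52, 'b': 16}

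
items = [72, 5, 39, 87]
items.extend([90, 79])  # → [72, 5, 39, 87, 90, 79]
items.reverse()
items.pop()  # 72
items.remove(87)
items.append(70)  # [79, 90, 39, 5, 70]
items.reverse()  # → [70, 5, 39, 90, 79]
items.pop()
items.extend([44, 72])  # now [70, 5, 39, 90, 44, 72]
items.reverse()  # [72, 44, 90, 39, 5, 70]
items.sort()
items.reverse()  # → [90, 72, 70, 44, 39, 5]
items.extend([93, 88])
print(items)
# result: [90, 72, 70, 44, 39, 5, 93, 88]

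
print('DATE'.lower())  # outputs date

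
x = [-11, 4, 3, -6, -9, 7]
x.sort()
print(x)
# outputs [-11, -9, -6, 3, 4, 7]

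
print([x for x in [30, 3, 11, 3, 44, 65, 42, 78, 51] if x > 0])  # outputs [30, 3, 11, 3, 44, 65, 42, 78, 51]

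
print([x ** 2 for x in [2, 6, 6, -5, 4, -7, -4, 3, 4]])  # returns [4, 36, 36, 25, 16, 49, 16, 9, 16]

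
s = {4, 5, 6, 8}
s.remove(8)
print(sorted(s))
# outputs [4, 5, 6]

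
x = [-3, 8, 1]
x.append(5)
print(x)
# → [-3, 8, 1, 5]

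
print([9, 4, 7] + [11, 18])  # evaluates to [9, 4, 7, 11, 18]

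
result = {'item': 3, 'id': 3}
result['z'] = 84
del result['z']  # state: {'item': 3, 'id': 3}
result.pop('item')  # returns 3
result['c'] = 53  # {'id': 3, 'c': 53}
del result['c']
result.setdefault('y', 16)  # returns 16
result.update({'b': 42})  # {'id': 3, 'y': 16, 'b': 42}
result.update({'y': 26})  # {'id': 3, 'y': 26, 'b': 42}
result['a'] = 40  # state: {'id': 3, 'y': 26, 'b': 42, 'a': 40}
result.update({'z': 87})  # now {'id': 3, 'y': 26, 'b': 42, 'a': 40, 'z': 87}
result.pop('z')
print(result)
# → {'id': 3, 'y': 26, 'b': 42, 'a': 40}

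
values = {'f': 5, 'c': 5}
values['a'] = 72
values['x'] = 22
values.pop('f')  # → 5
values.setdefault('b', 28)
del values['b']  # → {'c': 5, 'a': 72, 'x': 22}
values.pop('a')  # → 72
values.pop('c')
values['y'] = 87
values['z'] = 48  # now {'x': 22, 'y': 87, 'z': 48}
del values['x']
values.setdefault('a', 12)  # 12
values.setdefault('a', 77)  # 12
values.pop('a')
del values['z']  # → {'y': 87}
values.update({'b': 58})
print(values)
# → {'y': 87, 'b': 58}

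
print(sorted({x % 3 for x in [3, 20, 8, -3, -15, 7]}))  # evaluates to [0, 1, 2]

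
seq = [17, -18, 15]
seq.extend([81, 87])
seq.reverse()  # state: [87, 81, 15, -18, 17]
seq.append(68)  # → [87, 81, 15, -18, 17, 68]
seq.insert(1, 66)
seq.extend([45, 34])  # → [87, 66, 81, 15, -18, 17, 68, 45, 34]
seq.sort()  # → [-18, 15, 17, 34, 45, 66, 68, 81, 87]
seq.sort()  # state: [-18, 15, 17, 34, 45, 66, 68, 81, 87]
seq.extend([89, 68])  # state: [-18, 15, 17, 34, 45, 66, 68, 81, 87, 89, 68]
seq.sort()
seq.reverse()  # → [89, 87, 81, 68, 68, 66, 45, 34, 17, 15, -18]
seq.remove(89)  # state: [87, 81, 68, 68, 66, 45, 34, 17, 15, -18]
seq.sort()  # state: [-18, 15, 17, 34, 45, 66, 68, 68, 81, 87]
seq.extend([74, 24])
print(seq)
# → [-18, 15, 17, 34, 45, 66, 68, 68, 81, 87, 74, 24]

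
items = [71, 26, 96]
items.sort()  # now [26, 71, 96]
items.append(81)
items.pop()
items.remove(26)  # [71, 96]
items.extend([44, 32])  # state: [71, 96, 44, 32]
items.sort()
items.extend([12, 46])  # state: [32, 44, 71, 96, 12, 46]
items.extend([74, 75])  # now [32, 44, 71, 96, 12, 46, 74, 75]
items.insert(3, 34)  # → [32, 44, 71, 34, 96, 12, 46, 74, 75]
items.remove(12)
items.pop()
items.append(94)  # [32, 44, 71, 34, 96, 46, 74, 94]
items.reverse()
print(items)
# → [94, 74, 46, 96, 34, 71, 44, 32]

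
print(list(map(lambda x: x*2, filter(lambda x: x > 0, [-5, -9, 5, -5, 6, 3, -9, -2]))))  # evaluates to [10, 12, 6]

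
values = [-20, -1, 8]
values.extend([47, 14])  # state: [-20, -1, 8, 47, 14]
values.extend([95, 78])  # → [-20, -1, 8, 47, 14, 95, 78]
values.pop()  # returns 78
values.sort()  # [-20, -1, 8, 14, 47, 95]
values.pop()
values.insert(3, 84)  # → [-20, -1, 8, 84, 14, 47]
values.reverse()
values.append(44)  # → [47, 14, 84, 8, -1, -20, 44]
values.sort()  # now [-20, -1, 8, 14, 44, 47, 84]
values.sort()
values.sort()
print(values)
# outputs [-20, -1, 8, 14, 44, 47, 84]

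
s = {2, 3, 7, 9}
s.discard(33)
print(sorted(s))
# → [2, 3, 7, 9]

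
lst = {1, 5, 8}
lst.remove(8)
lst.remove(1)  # {5}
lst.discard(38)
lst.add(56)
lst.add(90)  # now {5, 56, 90}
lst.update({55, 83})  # {5, 55, 56, 83, 90}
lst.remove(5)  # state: {55, 56, 83, 90}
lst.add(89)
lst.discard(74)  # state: {55, 56, 83, 89, 90}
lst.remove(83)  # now {55, 56, 89, 90}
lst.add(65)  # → {55, 56, 65, 89, 90}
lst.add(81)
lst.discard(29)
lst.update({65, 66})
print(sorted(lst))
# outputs [55, 56, 65, 66, 81, 89, 90]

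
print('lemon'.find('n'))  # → 4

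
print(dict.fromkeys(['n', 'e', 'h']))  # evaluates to {'n': None, 'e': None, 'h': None}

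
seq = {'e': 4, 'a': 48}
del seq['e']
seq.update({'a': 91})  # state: {'a': 91}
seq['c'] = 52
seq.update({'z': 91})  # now {'a': 91, 'c': 52, 'z': 91}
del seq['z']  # {'a': 91, 'c': 52}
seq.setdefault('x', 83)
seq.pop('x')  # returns 83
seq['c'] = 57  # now {'a': 91, 'c': 57}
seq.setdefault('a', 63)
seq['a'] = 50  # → {'a': 50, 'c': 57}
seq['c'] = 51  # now {'a': 50, 'c': 51}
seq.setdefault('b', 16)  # 16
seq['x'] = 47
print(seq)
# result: {'a': 50, 'c': 51, 'b': 16, 'x': 47}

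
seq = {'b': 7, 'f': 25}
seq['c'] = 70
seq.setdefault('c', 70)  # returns 70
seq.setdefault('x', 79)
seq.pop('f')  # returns 25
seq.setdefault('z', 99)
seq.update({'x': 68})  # {'b': 7, 'c': 70, 'x': 68, 'z': 99}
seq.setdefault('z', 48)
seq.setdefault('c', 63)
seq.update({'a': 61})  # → {'b': 7, 'c': 70, 'x': 68, 'z': 99, 'a': 61}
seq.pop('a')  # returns 61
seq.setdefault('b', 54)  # 7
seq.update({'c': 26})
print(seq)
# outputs {'b': 7, 'c': 26, 'x': 68, 'z': 99}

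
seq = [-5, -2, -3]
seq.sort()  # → [-5, -3, -2]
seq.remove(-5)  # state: [-3, -2]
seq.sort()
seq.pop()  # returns -2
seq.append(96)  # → [-3, 96]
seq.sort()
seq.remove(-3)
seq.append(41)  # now [96, 41]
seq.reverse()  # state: [41, 96]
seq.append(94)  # [41, 96, 94]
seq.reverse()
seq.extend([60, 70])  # [94, 96, 41, 60, 70]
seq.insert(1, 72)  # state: [94, 72, 96, 41, 60, 70]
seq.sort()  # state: [41, 60, 70, 72, 94, 96]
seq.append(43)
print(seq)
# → [41, 60, 70, 72, 94, 96, 43]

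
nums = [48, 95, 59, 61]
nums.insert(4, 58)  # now [48, 95, 59, 61, 58]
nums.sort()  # [48, 58, 59, 61, 95]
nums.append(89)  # [48, 58, 59, 61, 95, 89]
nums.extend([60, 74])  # [48, 58, 59, 61, 95, 89, 60, 74]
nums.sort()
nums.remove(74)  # [48, 58, 59, 60, 61, 89, 95]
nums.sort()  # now [48, 58, 59, 60, 61, 89, 95]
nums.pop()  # 95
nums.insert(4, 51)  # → [48, 58, 59, 60, 51, 61, 89]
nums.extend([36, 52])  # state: [48, 58, 59, 60, 51, 61, 89, 36, 52]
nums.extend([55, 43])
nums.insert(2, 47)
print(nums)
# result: [48, 58, 47, 59, 60, 51, 61, 89, 36, 52, 55, 43]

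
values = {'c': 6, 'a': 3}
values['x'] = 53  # {'c': 6, 'a': 3, 'x': 53}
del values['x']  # {'c': 6, 'a': 3}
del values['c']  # {'a': 3}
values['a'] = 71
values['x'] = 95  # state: {'a': 71, 'x': 95}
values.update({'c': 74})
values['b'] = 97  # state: {'a': 71, 'x': 95, 'c': 74, 'b': 97}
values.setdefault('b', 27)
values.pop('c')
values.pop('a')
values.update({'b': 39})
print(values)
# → {'x': 95, 'b': 39}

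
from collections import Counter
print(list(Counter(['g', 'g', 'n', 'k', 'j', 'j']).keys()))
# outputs ['g', 'n', 'k', 'j']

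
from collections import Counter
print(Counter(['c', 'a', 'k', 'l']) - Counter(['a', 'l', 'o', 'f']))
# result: Counter({'c': 1, 'k': 1})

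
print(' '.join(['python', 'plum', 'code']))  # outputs python plum code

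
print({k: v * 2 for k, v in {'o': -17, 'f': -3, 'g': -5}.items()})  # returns {'o': -34, 'f': -6, 'g': -10}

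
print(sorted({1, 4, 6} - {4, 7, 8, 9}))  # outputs [1, 6]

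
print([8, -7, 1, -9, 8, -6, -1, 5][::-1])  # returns [5, -1, -6, 8, -9, 1, -7, 8]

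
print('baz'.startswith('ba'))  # True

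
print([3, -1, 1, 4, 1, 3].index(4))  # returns 3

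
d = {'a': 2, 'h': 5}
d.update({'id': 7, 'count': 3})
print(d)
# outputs {'a': 2, 'h': 5, 'id': 7, 'count': 3}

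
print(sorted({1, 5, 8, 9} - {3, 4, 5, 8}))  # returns [1, 9]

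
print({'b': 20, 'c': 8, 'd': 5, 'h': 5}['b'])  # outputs 20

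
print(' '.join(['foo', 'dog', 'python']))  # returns foo dog python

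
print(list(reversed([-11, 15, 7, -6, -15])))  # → [-15, -6, 7, 15, -11]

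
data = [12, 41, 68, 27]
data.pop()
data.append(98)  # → [12, 41, 68, 98]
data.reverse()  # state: [98, 68, 41, 12]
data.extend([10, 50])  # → [98, 68, 41, 12, 10, 50]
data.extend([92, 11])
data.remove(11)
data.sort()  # [10, 12, 41, 50, 68, 92, 98]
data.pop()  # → 98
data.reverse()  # [92, 68, 50, 41, 12, 10]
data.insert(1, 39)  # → [92, 39, 68, 50, 41, 12, 10]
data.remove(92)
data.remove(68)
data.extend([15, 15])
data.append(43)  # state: [39, 50, 41, 12, 10, 15, 15, 43]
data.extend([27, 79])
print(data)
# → [39, 50, 41, 12, 10, 15, 15, 43, 27, 79]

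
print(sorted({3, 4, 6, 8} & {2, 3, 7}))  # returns [3]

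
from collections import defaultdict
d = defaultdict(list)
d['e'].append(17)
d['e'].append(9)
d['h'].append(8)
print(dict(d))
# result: {'e': [17, 9], 'h': [8]}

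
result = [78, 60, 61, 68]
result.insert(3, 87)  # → [78, 60, 61, 87, 68]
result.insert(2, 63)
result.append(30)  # [78, 60, 63, 61, 87, 68, 30]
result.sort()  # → [30, 60, 61, 63, 68, 78, 87]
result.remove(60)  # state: [30, 61, 63, 68, 78, 87]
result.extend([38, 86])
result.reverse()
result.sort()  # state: [30, 38, 61, 63, 68, 78, 86, 87]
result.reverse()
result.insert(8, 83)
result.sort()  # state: [30, 38, 61, 63, 68, 78, 83, 86, 87]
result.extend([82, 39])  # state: [30, 38, 61, 63, 68, 78, 83, 86, 87, 82, 39]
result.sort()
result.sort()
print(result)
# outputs [30, 38, 39, 61, 63, 68, 78, 82, 83, 86, 87]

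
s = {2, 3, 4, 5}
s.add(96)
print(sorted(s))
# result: [2, 3, 4, 5, 96]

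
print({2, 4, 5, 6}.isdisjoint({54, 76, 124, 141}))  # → True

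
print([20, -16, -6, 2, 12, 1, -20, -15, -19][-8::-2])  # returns [-16]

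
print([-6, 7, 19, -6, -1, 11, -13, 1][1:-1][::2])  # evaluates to [7, -6, 11]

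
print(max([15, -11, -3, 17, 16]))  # 17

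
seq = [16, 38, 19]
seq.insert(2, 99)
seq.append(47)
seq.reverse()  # [47, 19, 99, 38, 16]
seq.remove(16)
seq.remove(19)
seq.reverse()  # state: [38, 99, 47]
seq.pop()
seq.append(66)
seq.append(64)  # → [38, 99, 66, 64]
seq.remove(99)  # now [38, 66, 64]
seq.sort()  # [38, 64, 66]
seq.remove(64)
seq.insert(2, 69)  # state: [38, 66, 69]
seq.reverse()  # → [69, 66, 38]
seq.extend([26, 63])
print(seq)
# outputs [69, 66, 38, 26, 63]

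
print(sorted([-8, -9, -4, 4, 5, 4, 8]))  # [-9, -8, -4, 4, 4, 5, 8]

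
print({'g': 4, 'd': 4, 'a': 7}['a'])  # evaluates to 7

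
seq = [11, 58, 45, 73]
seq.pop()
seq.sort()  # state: [11, 45, 58]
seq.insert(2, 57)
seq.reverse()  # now [58, 57, 45, 11]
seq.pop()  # 11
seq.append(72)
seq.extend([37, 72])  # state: [58, 57, 45, 72, 37, 72]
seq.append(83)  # [58, 57, 45, 72, 37, 72, 83]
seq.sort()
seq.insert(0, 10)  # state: [10, 37, 45, 57, 58, 72, 72, 83]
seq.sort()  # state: [10, 37, 45, 57, 58, 72, 72, 83]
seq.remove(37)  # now [10, 45, 57, 58, 72, 72, 83]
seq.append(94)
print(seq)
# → [10, 45, 57, 58, 72, 72, 83, 94]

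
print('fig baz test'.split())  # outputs ['fig', 'baz', 'test']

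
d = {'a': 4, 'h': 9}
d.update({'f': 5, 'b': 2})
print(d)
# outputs {'a': 4, 'h': 9, 'f': 5, 'b': 2}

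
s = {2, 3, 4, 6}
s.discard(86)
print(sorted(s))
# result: [2, 3, 4, 6]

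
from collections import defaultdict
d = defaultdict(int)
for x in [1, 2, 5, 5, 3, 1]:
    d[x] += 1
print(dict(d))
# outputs {1: 2, 2: 1, 5: 2, 3: 1}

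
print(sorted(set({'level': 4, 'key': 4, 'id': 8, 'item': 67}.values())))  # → [4, 8, 67]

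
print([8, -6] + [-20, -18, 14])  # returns [8, -6, -20, -18, 14]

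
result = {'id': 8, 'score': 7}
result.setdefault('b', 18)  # 18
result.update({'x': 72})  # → {'id': 8, 'score': 7, 'b': 18, 'x': 72}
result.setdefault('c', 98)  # 98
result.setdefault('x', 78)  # 72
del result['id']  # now {'score': 7, 'b': 18, 'x': 72, 'c': 98}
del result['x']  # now {'score': 7, 'b': 18, 'c': 98}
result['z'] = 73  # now {'score': 7, 'b': 18, 'c': 98, 'z': 73}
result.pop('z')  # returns 73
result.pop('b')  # 18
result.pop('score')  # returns 7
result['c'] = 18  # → {'c': 18}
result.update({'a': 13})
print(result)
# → {'c': 18, 'a': 13}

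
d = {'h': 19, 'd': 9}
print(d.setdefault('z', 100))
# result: 100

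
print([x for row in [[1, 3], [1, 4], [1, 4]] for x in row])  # [1, 3, 1, 4, 1, 4]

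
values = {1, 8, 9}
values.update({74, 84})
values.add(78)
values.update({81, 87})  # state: {1, 8, 9, 74, 78, 81, 84, 87}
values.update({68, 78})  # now {1, 8, 9, 68, 74, 78, 81, 84, 87}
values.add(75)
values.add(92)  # {1, 8, 9, 68, 74, 75, 78, 81, 84, 87, 92}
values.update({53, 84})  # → {1, 8, 9, 53, 68, 74, 75, 78, 81, 84, 87, 92}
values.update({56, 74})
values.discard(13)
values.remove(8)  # {1, 9, 53, 56, 68, 74, 75, 78, 81, 84, 87, 92}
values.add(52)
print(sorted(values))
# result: [1, 9, 52, 53, 56, 68, 74, 75, 78, 81, 84, 87, 92]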